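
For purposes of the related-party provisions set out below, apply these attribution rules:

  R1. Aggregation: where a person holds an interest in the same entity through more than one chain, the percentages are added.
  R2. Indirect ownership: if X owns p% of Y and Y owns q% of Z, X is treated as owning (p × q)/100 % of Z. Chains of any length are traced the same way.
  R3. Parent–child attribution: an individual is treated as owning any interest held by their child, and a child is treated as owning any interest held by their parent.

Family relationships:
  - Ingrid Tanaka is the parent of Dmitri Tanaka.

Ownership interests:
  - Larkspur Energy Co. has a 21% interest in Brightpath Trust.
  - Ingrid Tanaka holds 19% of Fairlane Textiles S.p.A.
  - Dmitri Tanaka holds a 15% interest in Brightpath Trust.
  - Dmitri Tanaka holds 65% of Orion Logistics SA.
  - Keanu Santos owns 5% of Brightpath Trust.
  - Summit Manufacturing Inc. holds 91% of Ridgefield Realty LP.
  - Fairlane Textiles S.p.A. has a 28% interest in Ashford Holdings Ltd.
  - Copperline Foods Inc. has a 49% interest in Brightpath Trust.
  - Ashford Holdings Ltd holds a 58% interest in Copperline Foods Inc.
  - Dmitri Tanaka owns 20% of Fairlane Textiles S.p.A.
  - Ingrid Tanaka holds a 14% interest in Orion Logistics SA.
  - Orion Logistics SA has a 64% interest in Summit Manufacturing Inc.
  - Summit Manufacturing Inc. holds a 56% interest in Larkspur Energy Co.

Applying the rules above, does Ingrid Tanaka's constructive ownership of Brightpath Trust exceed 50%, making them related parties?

No

By parent–child attribution (R3), Ingrid Tanaka is treated as also owning Dmitri Tanaka's interest in Fairlane Textiles S.p.A, giving 19% + 20% = 39%.
By parent–child attribution (R3), Ingrid Tanaka is treated as also owning Dmitri Tanaka's interest in Orion Logistics SA, giving 14% + 65% = 79%.
By parent–child attribution (R3), Ingrid Tanaka is treated as owning Dmitri Tanaka's 15% interest in Brightpath Trust.
Chain via Fairlane Textiles S.p.A. → Ashford Holdings Ltd → Copperline Foods Inc. (R2): 39% × 28% × 58% × 49% = 3.103464% of Brightpath Trust.
Chain via Orion Logistics SA → Summit Manufacturing Inc. → Larkspur Energy Co. (R2): 79% × 64% × 56% × 21% = 5.945856% of Brightpath Trust.
Direct interest in Brightpath Trust: 15%.
Aggregating (R1): 3.103464% + 5.945856% + 15% = 24.04932%.
24.04932% does not exceed the 50% threshold, so Ingrid is not a related party to Brightpath Trust.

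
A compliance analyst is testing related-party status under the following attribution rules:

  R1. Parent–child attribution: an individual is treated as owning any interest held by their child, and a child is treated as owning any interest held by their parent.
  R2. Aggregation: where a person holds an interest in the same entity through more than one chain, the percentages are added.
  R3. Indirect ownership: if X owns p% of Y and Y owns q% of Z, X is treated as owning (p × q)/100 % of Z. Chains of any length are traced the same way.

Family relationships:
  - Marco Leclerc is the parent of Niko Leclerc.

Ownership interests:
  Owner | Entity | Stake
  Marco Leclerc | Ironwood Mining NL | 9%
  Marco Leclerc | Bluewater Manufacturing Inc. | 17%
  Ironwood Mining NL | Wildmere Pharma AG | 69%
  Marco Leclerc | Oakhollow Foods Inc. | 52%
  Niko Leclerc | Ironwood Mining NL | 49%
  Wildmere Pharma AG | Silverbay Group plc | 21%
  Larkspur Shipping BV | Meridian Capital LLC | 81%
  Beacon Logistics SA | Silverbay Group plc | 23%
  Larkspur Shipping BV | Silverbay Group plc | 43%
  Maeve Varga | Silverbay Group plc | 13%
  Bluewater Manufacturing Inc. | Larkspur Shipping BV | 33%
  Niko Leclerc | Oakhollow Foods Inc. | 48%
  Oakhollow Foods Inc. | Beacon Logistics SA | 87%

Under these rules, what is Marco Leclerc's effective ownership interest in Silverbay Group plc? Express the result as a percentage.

By parent–child attribution (R1), Marco Leclerc is treated as also owning Niko Leclerc's interest in Ironwood Mining NL, giving 9% + 49% = 58%.
By parent–child attribution (R1), Marco Leclerc is treated as also owning Niko Leclerc's interest in Oakhollow Foods Inc, giving 52% + 48% = 100%.
Chain via Bluewater Manufacturing Inc. → Larkspur Shipping BV (R3): 17% × 33% × 43% = 2.4123% of Silverbay Group plc.
Chain via Ironwood Mining NL → Wildmere Pharma AG (R3): 58% × 69% × 21% = 8.4042% of Silverbay Group plc.
Chain via Oakhollow Foods Inc. → Beacon Logistics SA (R3): 100% × 87% × 23% = 20.01% of Silverbay Group plc.
Aggregating (R2): 2.4123% + 8.4042% + 20.01% = 30.8265%.

30.8265%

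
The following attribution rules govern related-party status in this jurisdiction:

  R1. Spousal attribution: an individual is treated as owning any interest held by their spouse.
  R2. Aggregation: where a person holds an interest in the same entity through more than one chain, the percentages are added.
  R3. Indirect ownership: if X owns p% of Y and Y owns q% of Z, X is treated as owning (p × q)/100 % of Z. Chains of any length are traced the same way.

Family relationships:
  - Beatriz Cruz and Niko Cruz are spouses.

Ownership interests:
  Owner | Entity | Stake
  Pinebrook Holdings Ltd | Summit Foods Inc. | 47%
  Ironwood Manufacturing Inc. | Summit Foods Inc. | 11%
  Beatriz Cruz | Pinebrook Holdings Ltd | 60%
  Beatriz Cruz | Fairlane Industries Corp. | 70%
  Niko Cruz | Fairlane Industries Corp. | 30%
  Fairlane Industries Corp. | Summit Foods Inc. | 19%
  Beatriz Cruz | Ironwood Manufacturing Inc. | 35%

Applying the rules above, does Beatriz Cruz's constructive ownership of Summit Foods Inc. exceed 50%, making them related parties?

By spousal attribution (R1), Beatriz Cruz is treated as also owning Niko Cruz's interest in Fairlane Industries Corp, giving 70% + 30% = 100%.
Chain via Ironwood Manufacturing Inc. (R3): 35% × 11% = 3.85% of Summit Foods Inc.
Chain via Fairlane Industries Corp. (R3): 100% × 19% = 19% of Summit Foods Inc.
Chain via Pinebrook Holdings Ltd (R3): 60% × 47% = 28.2% of Summit Foods Inc.
Aggregating (R2): 3.85% + 19% + 28.2% = 51.05%.
51.05% exceeds the 50% threshold, so Beatriz is a related party to Summit Foods Inc.

Yes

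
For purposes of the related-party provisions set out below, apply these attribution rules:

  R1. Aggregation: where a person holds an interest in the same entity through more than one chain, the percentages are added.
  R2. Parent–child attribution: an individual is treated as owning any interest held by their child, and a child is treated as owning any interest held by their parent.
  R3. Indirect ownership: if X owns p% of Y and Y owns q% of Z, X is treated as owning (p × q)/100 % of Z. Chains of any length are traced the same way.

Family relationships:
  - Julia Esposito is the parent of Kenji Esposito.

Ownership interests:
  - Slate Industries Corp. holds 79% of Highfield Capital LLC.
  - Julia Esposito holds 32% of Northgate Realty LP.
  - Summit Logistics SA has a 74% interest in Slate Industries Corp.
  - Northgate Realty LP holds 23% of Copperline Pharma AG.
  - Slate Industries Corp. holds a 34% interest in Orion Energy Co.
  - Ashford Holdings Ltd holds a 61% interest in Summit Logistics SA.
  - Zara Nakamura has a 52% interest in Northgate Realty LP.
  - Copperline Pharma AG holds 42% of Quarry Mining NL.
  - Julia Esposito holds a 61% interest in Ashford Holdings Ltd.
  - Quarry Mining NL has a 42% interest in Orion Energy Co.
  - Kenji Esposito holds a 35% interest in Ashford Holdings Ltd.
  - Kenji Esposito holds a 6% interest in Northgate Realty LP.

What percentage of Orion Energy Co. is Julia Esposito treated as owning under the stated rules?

By parent–child attribution (R2), Julia Esposito is treated as also owning Kenji Esposito's interest in Northgate Realty LP, giving 32% + 6% = 38%.
By parent–child attribution (R2), Julia Esposito is treated as also owning Kenji Esposito's interest in Ashford Holdings Ltd, giving 61% + 35% = 96%.
Chain via Northgate Realty LP → Copperline Pharma AG → Quarry Mining NL (R3): 38% × 23% × 42% × 42% = 1.541736% of Orion Energy Co.
Chain via Ashford Holdings Ltd → Summit Logistics SA → Slate Industries Corp. (R3): 96% × 61% × 74% × 34% = 14.733696% of Orion Energy Co.
Aggregating (R1): 1.541736% + 14.733696% = 16.275432%.

16.275432%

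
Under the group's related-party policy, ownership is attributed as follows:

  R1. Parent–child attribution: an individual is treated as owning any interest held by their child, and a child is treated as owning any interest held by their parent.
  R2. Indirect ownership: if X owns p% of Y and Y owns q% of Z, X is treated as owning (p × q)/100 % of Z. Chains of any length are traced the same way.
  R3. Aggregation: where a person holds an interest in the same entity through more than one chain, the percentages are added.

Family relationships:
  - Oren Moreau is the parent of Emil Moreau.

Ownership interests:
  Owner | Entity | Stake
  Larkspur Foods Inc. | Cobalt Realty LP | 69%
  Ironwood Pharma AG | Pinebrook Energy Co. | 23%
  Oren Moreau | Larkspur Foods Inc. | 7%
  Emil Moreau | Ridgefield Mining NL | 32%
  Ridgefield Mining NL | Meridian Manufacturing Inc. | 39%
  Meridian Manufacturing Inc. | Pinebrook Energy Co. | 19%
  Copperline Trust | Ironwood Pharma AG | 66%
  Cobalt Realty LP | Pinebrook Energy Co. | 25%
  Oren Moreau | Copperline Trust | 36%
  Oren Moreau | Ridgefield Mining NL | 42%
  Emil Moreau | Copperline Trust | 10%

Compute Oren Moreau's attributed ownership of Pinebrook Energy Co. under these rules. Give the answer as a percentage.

13.6737%

By parent–child attribution (R1), Oren Moreau is treated as also owning Emil Moreau's interest in Ridgefield Mining NL, giving 42% + 32% = 74%.
By parent–child attribution (R1), Oren Moreau is treated as also owning Emil Moreau's interest in Copperline Trust, giving 36% + 10% = 46%.
Chain via Larkspur Foods Inc. → Cobalt Realty LP (R2): 7% × 69% × 25% = 1.2075% of Pinebrook Energy Co.
Chain via Ridgefield Mining NL → Meridian Manufacturing Inc. (R2): 74% × 39% × 19% = 5.4834% of Pinebrook Energy Co.
Chain via Copperline Trust → Ironwood Pharma AG (R2): 46% × 66% × 23% = 6.9828% of Pinebrook Energy Co.
Aggregating (R3): 1.2075% + 5.4834% + 6.9828% = 13.6737%.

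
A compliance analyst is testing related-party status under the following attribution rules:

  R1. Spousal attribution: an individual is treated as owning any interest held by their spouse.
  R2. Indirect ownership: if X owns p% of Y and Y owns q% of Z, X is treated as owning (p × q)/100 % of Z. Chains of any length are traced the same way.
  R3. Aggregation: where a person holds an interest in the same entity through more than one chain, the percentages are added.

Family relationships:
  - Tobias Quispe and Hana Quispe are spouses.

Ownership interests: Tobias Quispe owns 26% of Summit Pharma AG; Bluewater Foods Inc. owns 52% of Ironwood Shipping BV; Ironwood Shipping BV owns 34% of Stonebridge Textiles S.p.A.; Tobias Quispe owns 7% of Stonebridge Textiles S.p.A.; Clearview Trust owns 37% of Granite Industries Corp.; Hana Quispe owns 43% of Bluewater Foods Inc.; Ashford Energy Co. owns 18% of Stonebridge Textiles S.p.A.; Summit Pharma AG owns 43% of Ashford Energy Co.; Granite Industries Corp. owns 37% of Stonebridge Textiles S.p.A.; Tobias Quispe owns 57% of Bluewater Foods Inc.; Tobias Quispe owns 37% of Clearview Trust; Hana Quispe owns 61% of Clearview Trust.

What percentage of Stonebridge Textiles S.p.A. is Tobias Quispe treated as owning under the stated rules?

By spousal attribution (R1), Tobias Quispe is treated as also owning Hana Quispe's interest in Clearview Trust, giving 37% + 61% = 98%.
By spousal attribution (R1), Tobias Quispe is treated as also owning Hana Quispe's interest in Bluewater Foods Inc, giving 57% + 43% = 100%.
Chain via Summit Pharma AG → Ashford Energy Co. (R2): 26% × 43% × 18% = 2.0124% of Stonebridge Textiles S.p.A.
Chain via Clearview Trust → Granite Industries Corp. (R2): 98% × 37% × 37% = 13.4162% of Stonebridge Textiles S.p.A.
Chain via Bluewater Foods Inc. → Ironwood Shipping BV (R2): 100% × 52% × 34% = 17.68% of Stonebridge Textiles S.p.A.
Direct interest in Stonebridge Textiles S.p.A: 7%.
Aggregating (R3): 2.0124% + 13.4162% + 17.68% + 7% = 40.1086%.

40.1086%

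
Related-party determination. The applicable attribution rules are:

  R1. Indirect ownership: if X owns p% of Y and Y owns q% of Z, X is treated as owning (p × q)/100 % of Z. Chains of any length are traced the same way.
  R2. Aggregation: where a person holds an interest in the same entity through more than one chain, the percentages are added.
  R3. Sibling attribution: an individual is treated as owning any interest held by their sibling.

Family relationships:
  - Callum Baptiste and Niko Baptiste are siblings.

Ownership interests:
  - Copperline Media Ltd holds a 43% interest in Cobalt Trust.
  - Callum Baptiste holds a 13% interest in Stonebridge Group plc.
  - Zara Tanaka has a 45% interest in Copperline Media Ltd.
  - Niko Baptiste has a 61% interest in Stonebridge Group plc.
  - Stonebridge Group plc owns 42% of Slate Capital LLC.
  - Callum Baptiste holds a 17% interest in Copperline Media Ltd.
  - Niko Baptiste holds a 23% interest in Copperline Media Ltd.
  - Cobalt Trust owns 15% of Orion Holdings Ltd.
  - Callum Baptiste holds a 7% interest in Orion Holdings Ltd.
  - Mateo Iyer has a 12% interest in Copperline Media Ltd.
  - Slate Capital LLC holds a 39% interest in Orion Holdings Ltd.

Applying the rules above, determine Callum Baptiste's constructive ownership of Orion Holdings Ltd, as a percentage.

21.7012%

By sibling attribution (R3), Callum Baptiste is treated as also owning Niko Baptiste's interest in Stonebridge Group plc, giving 13% + 61% = 74%.
By sibling attribution (R3), Callum Baptiste is treated as also owning Niko Baptiste's interest in Copperline Media Ltd, giving 17% + 23% = 40%.
Chain via Stonebridge Group plc → Slate Capital LLC (R1): 74% × 42% × 39% = 12.1212% of Orion Holdings Ltd.
Chain via Copperline Media Ltd → Cobalt Trust (R1): 40% × 43% × 15% = 2.58% of Orion Holdings Ltd.
Direct interest in Orion Holdings Ltd: 7%.
Aggregating (R2): 12.1212% + 2.58% + 7% = 21.7012%.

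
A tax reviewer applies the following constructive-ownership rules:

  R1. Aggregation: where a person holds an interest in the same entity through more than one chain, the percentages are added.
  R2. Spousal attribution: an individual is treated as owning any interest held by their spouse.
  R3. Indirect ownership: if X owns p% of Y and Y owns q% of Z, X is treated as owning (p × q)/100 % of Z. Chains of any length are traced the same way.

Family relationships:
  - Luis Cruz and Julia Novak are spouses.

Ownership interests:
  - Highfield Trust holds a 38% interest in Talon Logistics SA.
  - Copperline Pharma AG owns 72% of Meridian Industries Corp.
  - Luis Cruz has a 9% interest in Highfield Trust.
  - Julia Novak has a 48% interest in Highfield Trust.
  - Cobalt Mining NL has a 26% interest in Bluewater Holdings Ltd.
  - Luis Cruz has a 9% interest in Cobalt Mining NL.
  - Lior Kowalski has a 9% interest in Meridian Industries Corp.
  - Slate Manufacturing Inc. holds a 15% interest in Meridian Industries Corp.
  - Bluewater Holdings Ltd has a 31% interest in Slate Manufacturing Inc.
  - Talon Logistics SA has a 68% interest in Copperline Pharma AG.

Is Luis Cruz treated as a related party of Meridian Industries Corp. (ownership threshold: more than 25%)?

No

By spousal attribution (R2), Luis Cruz is treated as also owning Julia Novak's interest in Highfield Trust, giving 9% + 48% = 57%.
Chain via Highfield Trust → Talon Logistics SA → Copperline Pharma AG (R3): 57% × 38% × 68% × 72% = 10.604736% of Meridian Industries Corp.
Chain via Cobalt Mining NL → Bluewater Holdings Ltd → Slate Manufacturing Inc. (R3): 9% × 26% × 31% × 15% = 0.10881% of Meridian Industries Corp.
Aggregating (R1): 10.604736% + 0.10881% = 10.713546%.
10.713546% does not exceed the 25% threshold, so Luis is not a related party to Meridian Industries Corp.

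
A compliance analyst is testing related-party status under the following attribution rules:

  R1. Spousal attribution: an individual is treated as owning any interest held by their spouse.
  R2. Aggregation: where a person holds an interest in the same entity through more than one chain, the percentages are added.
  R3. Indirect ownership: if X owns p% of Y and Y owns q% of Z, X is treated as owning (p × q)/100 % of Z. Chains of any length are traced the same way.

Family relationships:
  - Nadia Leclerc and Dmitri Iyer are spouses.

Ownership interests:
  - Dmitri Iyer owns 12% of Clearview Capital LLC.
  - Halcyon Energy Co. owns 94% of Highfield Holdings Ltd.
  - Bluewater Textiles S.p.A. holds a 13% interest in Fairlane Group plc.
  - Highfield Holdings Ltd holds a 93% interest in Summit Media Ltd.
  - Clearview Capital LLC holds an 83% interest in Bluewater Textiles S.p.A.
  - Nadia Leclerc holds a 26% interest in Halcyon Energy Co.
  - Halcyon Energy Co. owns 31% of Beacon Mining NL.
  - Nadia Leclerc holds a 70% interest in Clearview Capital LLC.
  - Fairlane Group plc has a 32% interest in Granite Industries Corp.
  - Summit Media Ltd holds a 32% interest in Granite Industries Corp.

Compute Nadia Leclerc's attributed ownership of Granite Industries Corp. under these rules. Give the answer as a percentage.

By spousal attribution (R1), Nadia Leclerc is treated as also owning Dmitri Iyer's interest in Clearview Capital LLC, giving 70% + 12% = 82%.
Chain via Halcyon Energy Co. → Highfield Holdings Ltd → Summit Media Ltd (R3): 26% × 94% × 93% × 32% = 7.273344% of Granite Industries Corp.
Chain via Clearview Capital LLC → Bluewater Textiles S.p.A. → Fairlane Group plc (R3): 82% × 83% × 13% × 32% = 2.831296% of Granite Industries Corp.
Aggregating (R2): 7.273344% + 2.831296% = 10.10464%.

10.10464%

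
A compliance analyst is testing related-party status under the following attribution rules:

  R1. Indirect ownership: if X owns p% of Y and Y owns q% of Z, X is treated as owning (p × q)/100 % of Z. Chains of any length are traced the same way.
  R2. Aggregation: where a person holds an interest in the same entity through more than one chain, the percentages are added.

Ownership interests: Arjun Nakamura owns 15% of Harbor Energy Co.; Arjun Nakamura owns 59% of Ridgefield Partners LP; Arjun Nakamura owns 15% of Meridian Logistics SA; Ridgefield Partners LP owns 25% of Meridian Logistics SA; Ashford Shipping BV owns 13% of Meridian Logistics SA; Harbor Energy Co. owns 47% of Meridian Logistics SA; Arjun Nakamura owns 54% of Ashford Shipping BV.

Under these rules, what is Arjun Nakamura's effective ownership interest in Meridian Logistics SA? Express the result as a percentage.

Chain via Ashford Shipping BV (R1): 54% × 13% = 7.02% of Meridian Logistics SA.
Chain via Ridgefield Partners LP (R1): 59% × 25% = 14.75% of Meridian Logistics SA.
Chain via Harbor Energy Co. (R1): 15% × 47% = 7.05% of Meridian Logistics SA.
Direct interest in Meridian Logistics SA: 15%.
Aggregating (R2): 7.02% + 14.75% + 7.05% + 15% = 43.82%.

43.82%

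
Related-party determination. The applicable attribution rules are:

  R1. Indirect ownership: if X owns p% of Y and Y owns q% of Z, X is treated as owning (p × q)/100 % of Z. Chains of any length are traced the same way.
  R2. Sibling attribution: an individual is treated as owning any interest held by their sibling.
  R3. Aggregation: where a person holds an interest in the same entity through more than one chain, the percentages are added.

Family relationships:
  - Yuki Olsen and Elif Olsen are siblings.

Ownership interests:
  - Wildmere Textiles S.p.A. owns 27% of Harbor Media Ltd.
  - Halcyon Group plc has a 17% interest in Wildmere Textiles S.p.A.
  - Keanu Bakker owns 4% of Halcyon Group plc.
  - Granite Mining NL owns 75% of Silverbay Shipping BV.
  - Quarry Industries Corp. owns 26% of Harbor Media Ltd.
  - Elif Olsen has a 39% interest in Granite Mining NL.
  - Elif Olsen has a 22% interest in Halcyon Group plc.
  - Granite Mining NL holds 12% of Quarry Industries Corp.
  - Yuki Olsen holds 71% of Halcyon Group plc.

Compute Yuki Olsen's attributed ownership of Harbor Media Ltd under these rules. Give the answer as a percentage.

By sibling attribution (R2), Yuki Olsen is treated as also owning Elif Olsen's interest in Halcyon Group plc, giving 71% + 22% = 93%.
By sibling attribution (R2), Yuki Olsen is treated as owning Elif Olsen's 39% interest in Granite Mining NL.
Chain via Halcyon Group plc → Wildmere Textiles S.p.A. (R1): 93% × 17% × 27% = 4.2687% of Harbor Media Ltd.
Chain via Granite Mining NL → Quarry Industries Corp. (R1): 39% × 12% × 26% = 1.2168% of Harbor Media Ltd.
Aggregating (R3): 4.2687% + 1.2168% = 5.4855%.

5.4855%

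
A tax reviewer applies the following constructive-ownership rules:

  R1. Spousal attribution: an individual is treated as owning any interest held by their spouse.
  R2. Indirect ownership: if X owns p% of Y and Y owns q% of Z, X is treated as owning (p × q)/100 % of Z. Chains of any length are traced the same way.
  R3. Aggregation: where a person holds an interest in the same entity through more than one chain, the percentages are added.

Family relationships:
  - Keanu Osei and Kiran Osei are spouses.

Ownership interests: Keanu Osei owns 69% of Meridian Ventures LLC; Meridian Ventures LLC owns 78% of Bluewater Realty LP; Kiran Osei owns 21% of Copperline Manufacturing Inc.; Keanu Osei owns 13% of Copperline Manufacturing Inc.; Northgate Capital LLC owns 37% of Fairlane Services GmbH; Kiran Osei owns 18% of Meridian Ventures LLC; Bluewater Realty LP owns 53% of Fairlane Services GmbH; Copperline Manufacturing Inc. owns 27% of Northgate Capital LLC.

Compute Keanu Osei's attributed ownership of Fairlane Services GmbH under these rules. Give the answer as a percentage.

39.3624%

By spousal attribution (R1), Keanu Osei is treated as also owning Kiran Osei's interest in Copperline Manufacturing Inc, giving 13% + 21% = 34%.
By spousal attribution (R1), Keanu Osei is treated as also owning Kiran Osei's interest in Meridian Ventures LLC, giving 69% + 18% = 87%.
Chain via Copperline Manufacturing Inc. → Northgate Capital LLC (R2): 34% × 27% × 37% = 3.3966% of Fairlane Services GmbH.
Chain via Meridian Ventures LLC → Bluewater Realty LP (R2): 87% × 78% × 53% = 35.9658% of Fairlane Services GmbH.
Aggregating (R3): 3.3966% + 35.9658% = 39.3624%.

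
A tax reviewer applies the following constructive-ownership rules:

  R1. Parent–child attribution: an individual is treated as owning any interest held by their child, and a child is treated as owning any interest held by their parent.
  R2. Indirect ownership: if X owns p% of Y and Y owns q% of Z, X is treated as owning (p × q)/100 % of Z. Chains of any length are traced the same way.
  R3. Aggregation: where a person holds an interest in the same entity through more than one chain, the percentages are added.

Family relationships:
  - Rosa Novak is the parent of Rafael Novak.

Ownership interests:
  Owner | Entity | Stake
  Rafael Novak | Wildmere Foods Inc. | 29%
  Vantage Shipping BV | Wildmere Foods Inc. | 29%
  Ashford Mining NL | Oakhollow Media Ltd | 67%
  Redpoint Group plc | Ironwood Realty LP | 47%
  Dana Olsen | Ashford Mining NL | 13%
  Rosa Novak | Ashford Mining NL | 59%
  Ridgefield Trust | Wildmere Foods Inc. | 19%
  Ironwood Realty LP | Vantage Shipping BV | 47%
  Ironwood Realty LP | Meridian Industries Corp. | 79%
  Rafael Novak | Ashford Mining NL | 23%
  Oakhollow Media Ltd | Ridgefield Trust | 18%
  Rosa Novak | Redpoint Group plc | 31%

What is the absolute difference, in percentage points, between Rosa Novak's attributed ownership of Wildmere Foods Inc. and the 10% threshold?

22.864839

By parent–child attribution (R1), Rosa Novak is treated as also owning Rafael Novak's interest in Ashford Mining NL, giving 59% + 23% = 82%.
By parent–child attribution (R1), Rosa Novak is treated as owning Rafael Novak's 29% interest in Wildmere Foods Inc.
Chain via Redpoint Group plc → Ironwood Realty LP → Vantage Shipping BV (R2): 31% × 47% × 47% × 29% = 1.985891% of Wildmere Foods Inc.
Chain via Ashford Mining NL → Oakhollow Media Ltd → Ridgefield Trust (R2): 82% × 67% × 18% × 19% = 1.878948% of Wildmere Foods Inc.
Direct interest in Wildmere Foods Inc: 29%.
Aggregating (R3): 1.985891% + 1.878948% + 29% = 32.864839%.
32.864839% exceeds the 10% threshold by 22.864839 percentage points.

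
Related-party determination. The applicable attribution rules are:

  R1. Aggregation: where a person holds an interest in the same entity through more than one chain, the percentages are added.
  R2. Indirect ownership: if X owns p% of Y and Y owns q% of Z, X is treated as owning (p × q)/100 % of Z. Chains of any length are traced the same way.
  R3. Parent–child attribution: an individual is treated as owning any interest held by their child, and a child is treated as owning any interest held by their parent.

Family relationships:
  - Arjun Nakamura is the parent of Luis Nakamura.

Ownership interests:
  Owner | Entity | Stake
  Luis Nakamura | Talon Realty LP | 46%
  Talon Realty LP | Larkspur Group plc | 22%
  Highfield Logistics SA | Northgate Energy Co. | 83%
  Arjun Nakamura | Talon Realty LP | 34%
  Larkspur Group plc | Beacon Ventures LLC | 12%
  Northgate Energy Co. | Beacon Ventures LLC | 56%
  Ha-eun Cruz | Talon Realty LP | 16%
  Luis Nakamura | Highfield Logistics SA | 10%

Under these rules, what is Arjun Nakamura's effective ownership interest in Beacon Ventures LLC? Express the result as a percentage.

6.76%

By parent–child attribution (R3), Arjun Nakamura is treated as also owning Luis Nakamura's interest in Talon Realty LP, giving 34% + 46% = 80%.
By parent–child attribution (R3), Arjun Nakamura is treated as owning Luis Nakamura's 10% interest in Highfield Logistics SA.
Chain via Talon Realty LP → Larkspur Group plc (R2): 80% × 22% × 12% = 2.112% of Beacon Ventures LLC.
Chain via Highfield Logistics SA → Northgate Energy Co. (R2): 10% × 83% × 56% = 4.648% of Beacon Ventures LLC.
Aggregating (R1): 2.112% + 4.648% = 6.76%.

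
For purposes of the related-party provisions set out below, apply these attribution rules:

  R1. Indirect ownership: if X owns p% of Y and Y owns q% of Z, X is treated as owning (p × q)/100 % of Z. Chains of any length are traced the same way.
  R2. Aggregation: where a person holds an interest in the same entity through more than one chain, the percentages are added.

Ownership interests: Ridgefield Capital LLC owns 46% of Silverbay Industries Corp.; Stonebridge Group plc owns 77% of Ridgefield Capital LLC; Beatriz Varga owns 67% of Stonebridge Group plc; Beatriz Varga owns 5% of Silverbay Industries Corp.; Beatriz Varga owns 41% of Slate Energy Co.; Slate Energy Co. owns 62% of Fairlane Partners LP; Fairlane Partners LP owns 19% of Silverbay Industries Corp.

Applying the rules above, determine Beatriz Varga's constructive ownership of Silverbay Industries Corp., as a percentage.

Chain via Stonebridge Group plc → Ridgefield Capital LLC (R1): 67% × 77% × 46% = 23.7314% of Silverbay Industries Corp.
Chain via Slate Energy Co. → Fairlane Partners LP (R1): 41% × 62% × 19% = 4.8298% of Silverbay Industries Corp.
Direct interest in Silverbay Industries Corp: 5%.
Aggregating (R2): 23.7314% + 4.8298% + 5% = 33.5612%.

33.5612%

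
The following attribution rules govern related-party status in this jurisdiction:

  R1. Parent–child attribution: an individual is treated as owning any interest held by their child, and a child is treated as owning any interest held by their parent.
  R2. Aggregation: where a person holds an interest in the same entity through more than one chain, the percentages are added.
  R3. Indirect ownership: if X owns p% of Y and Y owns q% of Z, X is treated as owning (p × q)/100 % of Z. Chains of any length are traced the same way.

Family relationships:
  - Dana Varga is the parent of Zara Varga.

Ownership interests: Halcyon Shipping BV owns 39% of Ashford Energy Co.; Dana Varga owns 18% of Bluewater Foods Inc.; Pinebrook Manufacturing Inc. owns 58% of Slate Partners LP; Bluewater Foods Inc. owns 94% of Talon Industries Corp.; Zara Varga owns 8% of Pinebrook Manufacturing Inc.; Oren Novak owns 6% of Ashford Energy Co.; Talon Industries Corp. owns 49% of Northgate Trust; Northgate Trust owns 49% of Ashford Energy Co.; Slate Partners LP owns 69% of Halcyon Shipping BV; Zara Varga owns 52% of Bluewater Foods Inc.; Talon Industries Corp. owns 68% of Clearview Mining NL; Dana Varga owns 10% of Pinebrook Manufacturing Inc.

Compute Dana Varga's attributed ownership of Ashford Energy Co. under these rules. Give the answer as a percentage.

By parent–child attribution (R1), Dana Varga is treated as also owning Zara Varga's interest in Pinebrook Manufacturing Inc, giving 10% + 8% = 18%.
By parent–child attribution (R1), Dana Varga is treated as also owning Zara Varga's interest in Bluewater Foods Inc, giving 18% + 52% = 70%.
Chain via Pinebrook Manufacturing Inc. → Slate Partners LP → Halcyon Shipping BV (R3): 18% × 58% × 69% × 39% = 2.809404% of Ashford Energy Co.
Chain via Bluewater Foods Inc. → Talon Industries Corp. → Northgate Trust (R3): 70% × 94% × 49% × 49% = 15.79858% of Ashford Energy Co.
Aggregating (R2): 2.809404% + 15.79858% = 18.607984%.

18.607984%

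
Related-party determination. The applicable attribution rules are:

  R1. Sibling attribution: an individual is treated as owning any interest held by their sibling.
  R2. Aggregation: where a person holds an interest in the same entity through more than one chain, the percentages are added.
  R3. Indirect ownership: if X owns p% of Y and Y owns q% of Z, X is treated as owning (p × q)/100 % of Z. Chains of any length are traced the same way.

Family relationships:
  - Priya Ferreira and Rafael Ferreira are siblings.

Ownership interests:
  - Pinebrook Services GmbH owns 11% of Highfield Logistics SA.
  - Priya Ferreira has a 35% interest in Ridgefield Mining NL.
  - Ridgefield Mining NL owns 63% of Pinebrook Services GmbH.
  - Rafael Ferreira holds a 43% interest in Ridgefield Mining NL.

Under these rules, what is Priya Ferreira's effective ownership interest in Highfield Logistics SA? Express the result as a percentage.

By sibling attribution (R1), Priya Ferreira is treated as also owning Rafael Ferreira's interest in Ridgefield Mining NL, giving 35% + 43% = 78%.
Chain via Ridgefield Mining NL → Pinebrook Services GmbH (R3): 78% × 63% × 11% = 5.4054% of Highfield Logistics SA.

5.4054%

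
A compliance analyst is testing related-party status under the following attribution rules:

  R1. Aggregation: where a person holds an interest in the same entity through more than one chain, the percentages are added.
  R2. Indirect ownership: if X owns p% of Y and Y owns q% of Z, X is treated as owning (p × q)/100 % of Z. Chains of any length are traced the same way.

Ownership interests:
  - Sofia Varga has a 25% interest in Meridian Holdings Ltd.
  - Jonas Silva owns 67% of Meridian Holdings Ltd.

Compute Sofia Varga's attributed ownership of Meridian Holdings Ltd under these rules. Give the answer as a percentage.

25%

Direct interest in Meridian Holdings Ltd: 25%.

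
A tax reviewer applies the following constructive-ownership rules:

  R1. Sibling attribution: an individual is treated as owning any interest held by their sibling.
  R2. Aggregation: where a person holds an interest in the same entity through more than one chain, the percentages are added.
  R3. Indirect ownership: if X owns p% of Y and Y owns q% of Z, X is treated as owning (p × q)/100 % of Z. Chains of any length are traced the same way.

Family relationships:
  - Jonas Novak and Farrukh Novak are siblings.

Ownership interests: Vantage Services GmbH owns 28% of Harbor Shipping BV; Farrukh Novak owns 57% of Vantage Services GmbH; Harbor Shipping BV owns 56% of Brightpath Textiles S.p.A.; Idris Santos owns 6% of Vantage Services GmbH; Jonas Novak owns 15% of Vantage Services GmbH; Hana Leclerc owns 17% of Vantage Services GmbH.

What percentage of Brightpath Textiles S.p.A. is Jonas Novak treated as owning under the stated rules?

11.2896%

By sibling attribution (R1), Jonas Novak is treated as also owning Farrukh Novak's interest in Vantage Services GmbH, giving 15% + 57% = 72%.
Chain via Vantage Services GmbH → Harbor Shipping BV (R3): 72% × 28% × 56% = 11.2896% of Brightpath Textiles S.p.A.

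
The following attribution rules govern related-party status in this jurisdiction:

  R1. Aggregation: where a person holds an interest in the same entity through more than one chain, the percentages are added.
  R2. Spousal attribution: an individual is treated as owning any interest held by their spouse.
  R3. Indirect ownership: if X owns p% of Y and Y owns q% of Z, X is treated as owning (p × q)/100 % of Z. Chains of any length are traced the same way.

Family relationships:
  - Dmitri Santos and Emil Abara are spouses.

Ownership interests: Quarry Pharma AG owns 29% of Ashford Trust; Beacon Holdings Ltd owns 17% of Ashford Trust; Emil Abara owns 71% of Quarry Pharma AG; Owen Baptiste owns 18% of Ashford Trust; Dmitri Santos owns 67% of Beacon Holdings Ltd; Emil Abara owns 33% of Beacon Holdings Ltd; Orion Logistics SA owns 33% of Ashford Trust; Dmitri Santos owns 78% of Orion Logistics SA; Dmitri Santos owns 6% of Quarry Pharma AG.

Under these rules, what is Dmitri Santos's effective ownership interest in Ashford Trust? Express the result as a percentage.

65.07%

By spousal attribution (R2), Dmitri Santos is treated as also owning Emil Abara's interest in Beacon Holdings Ltd, giving 67% + 33% = 100%.
By spousal attribution (R2), Dmitri Santos is treated as also owning Emil Abara's interest in Quarry Pharma AG, giving 6% + 71% = 77%.
Chain via Beacon Holdings Ltd (R3): 100% × 17% = 17% of Ashford Trust.
Chain via Orion Logistics SA (R3): 78% × 33% = 25.74% of Ashford Trust.
Chain via Quarry Pharma AG (R3): 77% × 29% = 22.33% of Ashford Trust.
Aggregating (R1): 17% + 25.74% + 22.33% = 65.07%.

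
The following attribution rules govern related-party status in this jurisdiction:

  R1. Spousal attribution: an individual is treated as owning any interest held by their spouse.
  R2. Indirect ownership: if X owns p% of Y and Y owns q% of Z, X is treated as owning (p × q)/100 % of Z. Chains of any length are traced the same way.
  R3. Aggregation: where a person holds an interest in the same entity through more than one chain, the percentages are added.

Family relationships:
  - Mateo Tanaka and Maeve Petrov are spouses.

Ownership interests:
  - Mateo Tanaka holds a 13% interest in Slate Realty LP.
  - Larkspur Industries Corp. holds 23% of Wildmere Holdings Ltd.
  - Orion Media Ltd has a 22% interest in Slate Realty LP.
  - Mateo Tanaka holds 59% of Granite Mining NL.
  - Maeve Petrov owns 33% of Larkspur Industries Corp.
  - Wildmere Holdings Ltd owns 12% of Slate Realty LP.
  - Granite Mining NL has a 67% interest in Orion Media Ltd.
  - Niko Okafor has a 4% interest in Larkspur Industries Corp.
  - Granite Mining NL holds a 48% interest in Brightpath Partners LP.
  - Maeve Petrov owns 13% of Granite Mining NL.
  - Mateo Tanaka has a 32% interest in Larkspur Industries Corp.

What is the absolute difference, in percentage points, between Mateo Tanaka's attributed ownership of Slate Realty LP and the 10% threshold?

By spousal attribution (R1), Mateo Tanaka is treated as also owning Maeve Petrov's interest in Larkspur Industries Corp, giving 32% + 33% = 65%.
By spousal attribution (R1), Mateo Tanaka is treated as also owning Maeve Petrov's interest in Granite Mining NL, giving 59% + 13% = 72%.
Chain via Larkspur Industries Corp. → Wildmere Holdings Ltd (R2): 65% × 23% × 12% = 1.794% of Slate Realty LP.
Chain via Granite Mining NL → Orion Media Ltd (R2): 72% × 67% × 22% = 10.6128% of Slate Realty LP.
Direct interest in Slate Realty LP: 13%.
Aggregating (R3): 1.794% + 10.6128% + 13% = 25.4068%.
25.4068% exceeds the 10% threshold by 15.4068 percentage points.

15.4068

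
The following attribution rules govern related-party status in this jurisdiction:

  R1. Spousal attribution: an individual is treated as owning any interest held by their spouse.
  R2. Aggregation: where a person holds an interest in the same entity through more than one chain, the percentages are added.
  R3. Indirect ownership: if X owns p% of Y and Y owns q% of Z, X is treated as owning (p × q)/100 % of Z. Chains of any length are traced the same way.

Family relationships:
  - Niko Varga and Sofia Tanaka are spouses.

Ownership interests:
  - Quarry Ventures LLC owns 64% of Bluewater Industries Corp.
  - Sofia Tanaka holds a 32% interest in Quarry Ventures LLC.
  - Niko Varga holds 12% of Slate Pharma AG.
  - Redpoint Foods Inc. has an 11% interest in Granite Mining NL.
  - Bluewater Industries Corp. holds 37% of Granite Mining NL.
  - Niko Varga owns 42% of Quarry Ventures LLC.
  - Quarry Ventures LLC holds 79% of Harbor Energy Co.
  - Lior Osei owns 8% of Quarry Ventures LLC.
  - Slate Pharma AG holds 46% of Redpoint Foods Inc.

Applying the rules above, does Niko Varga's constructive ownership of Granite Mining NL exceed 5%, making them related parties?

By spousal attribution (R1), Niko Varga is treated as also owning Sofia Tanaka's interest in Quarry Ventures LLC, giving 42% + 32% = 74%.
Chain via Slate Pharma AG → Redpoint Foods Inc. (R3): 12% × 46% × 11% = 0.6072% of Granite Mining NL.
Chain via Quarry Ventures LLC → Bluewater Industries Corp. (R3): 74% × 64% × 37% = 17.5232% of Granite Mining NL.
Aggregating (R2): 0.6072% + 17.5232% = 18.1304%.
18.1304% exceeds the 5% threshold, so Niko is a related party to Granite Mining NL.

Yes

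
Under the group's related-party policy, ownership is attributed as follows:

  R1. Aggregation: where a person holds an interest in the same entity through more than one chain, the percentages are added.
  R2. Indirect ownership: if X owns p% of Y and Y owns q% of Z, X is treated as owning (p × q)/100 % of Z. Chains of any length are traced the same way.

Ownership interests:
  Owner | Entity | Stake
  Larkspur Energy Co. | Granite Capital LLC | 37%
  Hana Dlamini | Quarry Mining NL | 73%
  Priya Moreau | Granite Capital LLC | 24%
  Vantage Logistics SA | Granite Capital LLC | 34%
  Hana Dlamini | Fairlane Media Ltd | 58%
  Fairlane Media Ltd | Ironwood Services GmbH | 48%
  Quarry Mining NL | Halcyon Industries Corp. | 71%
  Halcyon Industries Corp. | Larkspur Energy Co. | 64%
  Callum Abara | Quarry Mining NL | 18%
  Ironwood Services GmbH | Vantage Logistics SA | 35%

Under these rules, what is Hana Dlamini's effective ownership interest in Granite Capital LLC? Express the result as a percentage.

15.586304%

Chain via Quarry Mining NL → Halcyon Industries Corp. → Larkspur Energy Co. (R2): 73% × 71% × 64% × 37% = 12.273344% of Granite Capital LLC.
Chain via Fairlane Media Ltd → Ironwood Services GmbH → Vantage Logistics SA (R2): 58% × 48% × 35% × 34% = 3.31296% of Granite Capital LLC.
Aggregating (R1): 12.273344% + 3.31296% = 15.586304%.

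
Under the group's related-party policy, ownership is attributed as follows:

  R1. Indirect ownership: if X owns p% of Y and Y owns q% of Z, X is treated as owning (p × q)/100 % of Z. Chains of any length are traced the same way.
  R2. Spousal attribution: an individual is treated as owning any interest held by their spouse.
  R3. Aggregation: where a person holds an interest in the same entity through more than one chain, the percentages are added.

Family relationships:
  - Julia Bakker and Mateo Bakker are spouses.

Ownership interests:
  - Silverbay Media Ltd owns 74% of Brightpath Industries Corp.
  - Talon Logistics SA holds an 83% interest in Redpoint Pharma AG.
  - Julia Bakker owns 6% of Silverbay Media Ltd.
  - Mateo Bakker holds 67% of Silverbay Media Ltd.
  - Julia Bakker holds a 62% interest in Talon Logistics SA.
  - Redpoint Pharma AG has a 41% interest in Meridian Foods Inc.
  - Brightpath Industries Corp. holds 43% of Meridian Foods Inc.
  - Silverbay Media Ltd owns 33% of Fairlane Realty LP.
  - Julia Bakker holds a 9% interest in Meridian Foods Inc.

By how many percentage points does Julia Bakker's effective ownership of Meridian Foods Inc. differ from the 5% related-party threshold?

48.3272

By spousal attribution (R2), Julia Bakker is treated as also owning Mateo Bakker's interest in Silverbay Media Ltd, giving 6% + 67% = 73%.
Chain via Silverbay Media Ltd → Brightpath Industries Corp. (R1): 73% × 74% × 43% = 23.2286% of Meridian Foods Inc.
Chain via Talon Logistics SA → Redpoint Pharma AG (R1): 62% × 83% × 41% = 21.0986% of Meridian Foods Inc.
Direct interest in Meridian Foods Inc: 9%.
Aggregating (R3): 23.2286% + 21.0986% + 9% = 53.3272%.
53.3272% exceeds the 5% threshold by 48.3272 percentage points.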